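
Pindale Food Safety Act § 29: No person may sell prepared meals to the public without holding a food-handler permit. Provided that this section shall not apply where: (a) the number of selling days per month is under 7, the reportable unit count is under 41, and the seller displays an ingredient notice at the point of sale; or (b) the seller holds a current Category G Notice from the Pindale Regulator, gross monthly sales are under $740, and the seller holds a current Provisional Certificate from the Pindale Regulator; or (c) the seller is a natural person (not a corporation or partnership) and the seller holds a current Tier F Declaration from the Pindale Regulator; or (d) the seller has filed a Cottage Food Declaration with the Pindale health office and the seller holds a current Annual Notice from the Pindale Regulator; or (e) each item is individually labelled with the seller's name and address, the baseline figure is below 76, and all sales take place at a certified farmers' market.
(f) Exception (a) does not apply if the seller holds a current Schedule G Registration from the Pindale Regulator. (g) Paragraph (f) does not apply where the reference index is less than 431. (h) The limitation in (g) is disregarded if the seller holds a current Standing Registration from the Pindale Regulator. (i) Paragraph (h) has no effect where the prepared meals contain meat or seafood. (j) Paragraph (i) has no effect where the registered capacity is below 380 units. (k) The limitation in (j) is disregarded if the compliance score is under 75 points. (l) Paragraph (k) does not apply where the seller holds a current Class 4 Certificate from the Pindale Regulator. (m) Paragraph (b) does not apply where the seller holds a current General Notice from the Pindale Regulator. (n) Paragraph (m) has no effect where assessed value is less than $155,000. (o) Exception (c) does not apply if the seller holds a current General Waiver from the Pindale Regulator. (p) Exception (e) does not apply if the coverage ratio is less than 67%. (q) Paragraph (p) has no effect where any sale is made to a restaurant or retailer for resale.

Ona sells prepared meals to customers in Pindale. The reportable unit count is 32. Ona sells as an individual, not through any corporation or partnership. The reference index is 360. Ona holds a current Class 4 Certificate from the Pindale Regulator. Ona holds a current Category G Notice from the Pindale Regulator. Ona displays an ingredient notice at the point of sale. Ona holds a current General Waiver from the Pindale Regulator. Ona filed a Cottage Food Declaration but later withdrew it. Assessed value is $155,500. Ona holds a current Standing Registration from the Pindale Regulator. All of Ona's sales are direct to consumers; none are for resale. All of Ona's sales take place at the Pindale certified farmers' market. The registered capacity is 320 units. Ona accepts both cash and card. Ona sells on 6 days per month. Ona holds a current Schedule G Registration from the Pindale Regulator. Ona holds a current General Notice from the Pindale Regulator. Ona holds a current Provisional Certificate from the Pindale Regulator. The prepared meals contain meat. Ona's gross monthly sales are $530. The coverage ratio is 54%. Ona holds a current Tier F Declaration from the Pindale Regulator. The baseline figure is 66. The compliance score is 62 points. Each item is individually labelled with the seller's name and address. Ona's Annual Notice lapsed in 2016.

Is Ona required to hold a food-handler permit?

Yes — Ona must hold a food-handler permit.

Exception (a)'s conditions are all satisfied: the number of selling days per month is 6, under the 7 limit; the reportable unit count is 32, under the 41 limit; an ingredient notice is displayed. Turning to paragraphs (f)–(l): (f) operates against (a): a current Schedule G Registration is held. (g) is triggered (the reference index is 360, less than the 431 limit), but is set aside by (h): (h) operates against (g): a current Standing Registration is held. (i) would limit (h) — the prepared meals contain meat — but (j) sets (i) aside: (j) operates — the registered capacity is 320 units, below the 380 units limit. (k) operates (the compliance score is 62 points, under the 75 points limit), but is overridden by (l): (l) operates against (k): a current Class 4 Certificate is held. So (a) is unavailable.
Exception (b) is satisfied on its face — a current Category G Notice is held; gross monthly sales are $530, under the $740 limit; a current Provisional Certificate is held. However, paragraphs (m)–(n) must be considered: (m) operates against (b): a current General Notice is held. (n), which would lift (m), does not operate here — assessed value is $155,500, not less than $155,000. Exception (b) does not apply.
Exception (c): the seller is a natural person; a current Tier F Declaration is held — every condition holds. However, paragraph (o) must be considered: (o) operates against (c): a current General Waiver is held. (c) is therefore removed.
Exception (d) requires that the seller has filed a Cottage Food Declaration with the Pindale health office; but the Cottage Food Declaration was withdrawn, so (d) is unavailable.
Exception (e)'s conditions are all satisfied: items are individually labelled; the baseline figure is 66, below the 76 limit; all sales are at a certified farmers' market. However, paragraphs (p)–(q) must be considered: (p) is triggered — the coverage ratio is 54%, less than the 67% limit. (q), which would lift (p), is inapplicable — no sales are for resale. So (e) is unavailable.
No exception applies. The general rule governs.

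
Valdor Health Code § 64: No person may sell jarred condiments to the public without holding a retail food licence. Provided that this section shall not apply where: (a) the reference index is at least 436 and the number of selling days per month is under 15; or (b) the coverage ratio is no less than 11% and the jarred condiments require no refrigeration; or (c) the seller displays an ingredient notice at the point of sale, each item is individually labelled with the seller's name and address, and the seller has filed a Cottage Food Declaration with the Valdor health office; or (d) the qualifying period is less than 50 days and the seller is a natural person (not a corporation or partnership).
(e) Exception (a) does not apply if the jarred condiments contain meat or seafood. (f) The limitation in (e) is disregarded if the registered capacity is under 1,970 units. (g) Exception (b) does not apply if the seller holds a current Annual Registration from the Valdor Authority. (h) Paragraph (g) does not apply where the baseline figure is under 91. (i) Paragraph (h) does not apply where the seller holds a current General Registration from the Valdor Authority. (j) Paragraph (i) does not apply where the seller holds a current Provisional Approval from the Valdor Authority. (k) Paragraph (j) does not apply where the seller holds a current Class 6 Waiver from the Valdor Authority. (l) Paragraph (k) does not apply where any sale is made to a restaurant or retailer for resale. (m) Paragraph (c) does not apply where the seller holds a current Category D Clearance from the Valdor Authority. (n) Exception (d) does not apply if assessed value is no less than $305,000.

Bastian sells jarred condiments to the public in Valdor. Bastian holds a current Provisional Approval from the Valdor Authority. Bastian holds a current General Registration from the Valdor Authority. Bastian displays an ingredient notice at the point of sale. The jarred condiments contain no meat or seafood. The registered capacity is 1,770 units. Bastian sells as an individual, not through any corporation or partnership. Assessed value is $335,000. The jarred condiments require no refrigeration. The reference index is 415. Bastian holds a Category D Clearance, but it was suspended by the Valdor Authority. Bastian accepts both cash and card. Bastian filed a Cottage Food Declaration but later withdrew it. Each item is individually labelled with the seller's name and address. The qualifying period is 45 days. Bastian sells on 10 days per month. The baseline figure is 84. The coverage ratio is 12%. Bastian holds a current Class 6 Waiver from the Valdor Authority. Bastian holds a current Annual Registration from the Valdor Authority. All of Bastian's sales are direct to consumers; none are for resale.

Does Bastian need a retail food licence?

Exception (a) does not apply: the reference index is 415, short of 436.
Exception (b)'s conditions are all satisfied: the coverage ratio is 12%, meeting the 11% threshold; the jarred condiments are shelf-stable. But applying paragraphs (g)–(l): (g) is triggered — a current Annual Registration is held. (h) would limit (g) — the baseline figure is 84, under the 91 limit — but (i) sets (h) aside: (i) operates against (h): a current General Registration is held. (j) would limit (i) — a current Provisional Approval is held — but (k) sets (j) aside: (k) operates — a current Class 6 Waiver is held. (l), which would lift (k), is not triggered — no sales are for resale. (b) is therefore removed.
Exception (c) requires that the seller has filed a Cottage Food Declaration with the Valdor health office; but the Cottage Food Declaration was withdrawn, so (c) is unavailable.
Exception (d)'s conditions are all satisfied: the qualifying period is 45 days, less than the 50 days limit; the seller is a natural person. However, paragraph (n) must be considered: (n) is engaged — assessed value is $335,000, meeting the $305,000 threshold. (d) is therefore removed.
No exception applies. The general rule governs.

Yes — Bastian must hold a retail food licence.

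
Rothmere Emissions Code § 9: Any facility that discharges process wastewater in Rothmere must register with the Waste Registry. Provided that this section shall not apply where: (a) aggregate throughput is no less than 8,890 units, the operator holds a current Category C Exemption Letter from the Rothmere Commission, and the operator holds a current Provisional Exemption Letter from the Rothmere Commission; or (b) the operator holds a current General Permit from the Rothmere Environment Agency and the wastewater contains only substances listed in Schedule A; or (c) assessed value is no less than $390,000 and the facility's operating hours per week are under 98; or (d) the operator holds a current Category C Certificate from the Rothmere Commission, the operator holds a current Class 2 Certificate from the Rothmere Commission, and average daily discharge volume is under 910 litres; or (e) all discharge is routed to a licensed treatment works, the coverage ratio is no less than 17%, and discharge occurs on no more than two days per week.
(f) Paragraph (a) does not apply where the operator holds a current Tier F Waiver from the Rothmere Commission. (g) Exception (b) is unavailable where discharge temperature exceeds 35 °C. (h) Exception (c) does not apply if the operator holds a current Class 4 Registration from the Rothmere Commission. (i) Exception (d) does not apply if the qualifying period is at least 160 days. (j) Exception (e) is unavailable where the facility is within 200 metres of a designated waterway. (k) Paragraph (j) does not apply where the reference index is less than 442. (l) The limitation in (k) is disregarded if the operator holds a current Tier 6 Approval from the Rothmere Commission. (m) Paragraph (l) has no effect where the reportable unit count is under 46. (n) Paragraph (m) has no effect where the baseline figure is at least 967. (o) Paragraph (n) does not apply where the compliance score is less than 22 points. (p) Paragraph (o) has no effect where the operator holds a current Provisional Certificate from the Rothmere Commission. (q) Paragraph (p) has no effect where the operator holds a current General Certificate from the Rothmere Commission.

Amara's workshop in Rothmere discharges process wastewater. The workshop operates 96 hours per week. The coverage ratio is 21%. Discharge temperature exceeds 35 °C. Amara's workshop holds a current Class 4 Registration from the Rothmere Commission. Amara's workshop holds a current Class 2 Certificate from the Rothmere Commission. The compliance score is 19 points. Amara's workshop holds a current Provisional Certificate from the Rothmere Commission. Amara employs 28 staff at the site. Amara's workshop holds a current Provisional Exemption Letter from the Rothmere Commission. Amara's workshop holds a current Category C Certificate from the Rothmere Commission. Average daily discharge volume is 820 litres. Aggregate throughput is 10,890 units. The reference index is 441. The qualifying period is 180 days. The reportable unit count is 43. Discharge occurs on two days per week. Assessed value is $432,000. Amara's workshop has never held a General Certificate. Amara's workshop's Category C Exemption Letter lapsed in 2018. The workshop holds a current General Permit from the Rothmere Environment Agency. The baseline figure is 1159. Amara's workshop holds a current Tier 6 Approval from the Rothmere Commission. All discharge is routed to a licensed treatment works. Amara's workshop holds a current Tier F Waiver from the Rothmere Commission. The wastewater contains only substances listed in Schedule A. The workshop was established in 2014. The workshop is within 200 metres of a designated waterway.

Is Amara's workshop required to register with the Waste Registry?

Exception (a) requires that the operator holds a current Category C Exemption Letter from the Rothmere Commission; but the Category C Exemption Letter is not current, so (a) is unavailable.
Exception (b): a current General Permit is held; the wastewater is Schedule-A-only — every condition holds. Turning to paragraph (g): (g) operates against (b): discharge temperature exceeds 35 °C. So (b) is unavailable.
All of (c)'s requirements are met (assessed value is $432,000, meeting the $390,000 threshold; the facility's operating hours per week are 96, under the 98 limit). However, paragraph (h) must be considered: (h) operates against (c): a current Class 4 Registration is held. (c) is therefore removed.
Exception (d)'s conditions are all satisfied: a current Category C Certificate is held; a current Class 2 Certificate is held; average daily discharge volume is 820 litres, under the 910 litres limit. However, paragraph (i) must be considered: (i) is triggered — the qualifying period is 180 days, meeting the 160 days threshold. Exception (d) does not apply.
Exception (e)'s conditions are all satisfied: discharge is routed to a licensed treatment works; the coverage ratio is 21%, meeting the 17% threshold; discharge occurs on no more than two days per week. However, paragraphs (j)–(q) must be considered: (j) applies — the workshop is within 200 m of a designated waterway. (k) would limit (j) — the reference index is 441, less than the 442 limit — but (l) sets (k) aside: (l) is triggered — a current Tier 6 Approval is held. (m) is engaged (the reportable unit count is 43, under the 46 limit), but is displaced by (n): (n) operates against (m): the baseline figure is 1,159, meeting the 967 threshold. (o) is triggered (the compliance score is 19 points, less than the 22 points limit), but yields to (p): (p) operates against (o): a current Provisional Certificate is held. (q), which would lift (p), does not operate here — there is no General Certificate in force. (e) is therefore removed.
Every exception is unavailable, so the rule governs.

Yes — Amara's workshop must register with the Waste Registry.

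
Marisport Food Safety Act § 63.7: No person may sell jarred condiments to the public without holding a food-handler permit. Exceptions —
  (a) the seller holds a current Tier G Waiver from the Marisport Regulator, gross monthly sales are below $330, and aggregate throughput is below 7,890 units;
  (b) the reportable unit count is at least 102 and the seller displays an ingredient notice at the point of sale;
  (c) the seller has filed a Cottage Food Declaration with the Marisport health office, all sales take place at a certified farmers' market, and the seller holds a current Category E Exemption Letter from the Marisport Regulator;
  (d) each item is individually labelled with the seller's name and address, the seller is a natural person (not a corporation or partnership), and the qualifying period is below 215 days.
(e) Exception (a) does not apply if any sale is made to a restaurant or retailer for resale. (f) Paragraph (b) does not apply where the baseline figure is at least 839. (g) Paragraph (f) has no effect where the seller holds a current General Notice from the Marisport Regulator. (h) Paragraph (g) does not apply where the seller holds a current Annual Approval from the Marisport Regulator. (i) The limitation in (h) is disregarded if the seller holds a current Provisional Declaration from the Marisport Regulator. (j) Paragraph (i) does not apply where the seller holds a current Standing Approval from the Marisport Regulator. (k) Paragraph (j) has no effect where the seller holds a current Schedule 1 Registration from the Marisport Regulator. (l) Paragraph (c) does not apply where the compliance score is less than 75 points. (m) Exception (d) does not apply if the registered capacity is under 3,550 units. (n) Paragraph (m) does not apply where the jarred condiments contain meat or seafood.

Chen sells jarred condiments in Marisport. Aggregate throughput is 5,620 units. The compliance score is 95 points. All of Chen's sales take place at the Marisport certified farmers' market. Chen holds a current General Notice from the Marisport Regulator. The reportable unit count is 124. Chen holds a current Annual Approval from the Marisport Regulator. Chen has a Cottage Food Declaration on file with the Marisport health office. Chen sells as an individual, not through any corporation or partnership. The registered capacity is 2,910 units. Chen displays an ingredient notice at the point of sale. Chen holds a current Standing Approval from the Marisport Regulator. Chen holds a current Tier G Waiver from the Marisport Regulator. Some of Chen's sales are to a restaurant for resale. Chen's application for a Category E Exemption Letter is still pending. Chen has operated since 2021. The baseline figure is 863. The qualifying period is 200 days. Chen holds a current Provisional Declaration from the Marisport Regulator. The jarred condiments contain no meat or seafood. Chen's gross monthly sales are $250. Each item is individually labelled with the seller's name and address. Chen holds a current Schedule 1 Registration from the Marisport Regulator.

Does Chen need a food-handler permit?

No — exception (b) applies; Chen is not required to hold a food-handler permit.

Exception (a)'s conditions are all satisfied: a current Tier G Waiver is held; gross monthly sales are $250, below the $330 limit; aggregate throughput is 5,620 units, below the 7,890 units limit. But: (e) is engaged — some sales are to a restaurant for resale. Exception (a) does not apply.
Exception (b) is satisfied on its face — the reportable unit count is 124, meeting the 102 threshold; an ingredient notice is displayed. As to paragraphs (f)–(k): (f) would limit (b) — the baseline figure is 863, meeting the 839 threshold — but (g) sets (f) aside: (g) is engaged — a current General Notice is held. (h) would limit (g) — a current Annual Approval is held — but (i) sets (h) aside: (i) operates — a current Provisional Declaration is held. (j) would limit (i) — a current Standing Approval is held — but (k) sets (j) aside: (k) operates against (j): a current Schedule 1 Registration is held. Exception (b) stands.
Exception (c) requires that the seller holds a current Category E Exemption Letter from the Marisport Regulator; but the Category E Exemption Letter is not current, so (c) is unavailable.
Exception (d) is satisfied on its face — items are individually labelled; the seller is a natural person; the qualifying period is 200 days, below the 215 days limit. But: (m) is triggered — the registered capacity is 2,910 units, under the 3,550 units limit. (n) is not engaged (the jarred condiments contain no meat or seafood), so (m) stands. So (d) is unavailable.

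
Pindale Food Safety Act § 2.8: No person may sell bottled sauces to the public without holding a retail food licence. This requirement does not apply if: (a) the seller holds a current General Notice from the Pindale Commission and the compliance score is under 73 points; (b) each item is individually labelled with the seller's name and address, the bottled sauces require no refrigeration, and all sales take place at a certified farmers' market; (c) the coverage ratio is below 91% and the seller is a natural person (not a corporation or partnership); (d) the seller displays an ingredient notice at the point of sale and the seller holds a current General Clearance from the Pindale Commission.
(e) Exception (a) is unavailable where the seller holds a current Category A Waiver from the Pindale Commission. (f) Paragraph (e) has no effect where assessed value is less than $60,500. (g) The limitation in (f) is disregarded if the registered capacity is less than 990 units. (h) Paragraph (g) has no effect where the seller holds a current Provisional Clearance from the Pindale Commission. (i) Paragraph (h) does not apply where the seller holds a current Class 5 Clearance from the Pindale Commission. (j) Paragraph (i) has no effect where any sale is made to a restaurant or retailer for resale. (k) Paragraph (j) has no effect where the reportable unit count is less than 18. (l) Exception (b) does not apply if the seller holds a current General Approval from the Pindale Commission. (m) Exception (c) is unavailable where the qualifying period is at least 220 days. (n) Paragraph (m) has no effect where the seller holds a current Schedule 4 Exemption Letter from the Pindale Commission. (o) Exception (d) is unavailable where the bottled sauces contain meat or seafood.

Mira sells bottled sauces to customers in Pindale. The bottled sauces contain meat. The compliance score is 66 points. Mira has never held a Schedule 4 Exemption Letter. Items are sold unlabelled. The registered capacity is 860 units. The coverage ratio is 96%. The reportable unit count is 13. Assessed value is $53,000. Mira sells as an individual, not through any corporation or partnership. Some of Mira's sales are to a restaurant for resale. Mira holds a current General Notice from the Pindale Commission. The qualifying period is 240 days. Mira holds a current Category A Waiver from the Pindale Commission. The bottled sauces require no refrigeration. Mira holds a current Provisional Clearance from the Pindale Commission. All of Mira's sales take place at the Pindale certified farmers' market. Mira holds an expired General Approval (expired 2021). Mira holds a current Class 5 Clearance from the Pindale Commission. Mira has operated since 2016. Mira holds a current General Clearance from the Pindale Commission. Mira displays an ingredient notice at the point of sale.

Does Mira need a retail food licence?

Exception (a) is satisfied on its face — a current General Notice is held; the compliance score is 66 points, under the 73 points limit. Turning to paragraphs (e)–(k): (e) operates against (a): a current Category A Waiver is held. (f) is engaged (assessed value is $53,000, less than the $60,500 limit), but is overridden by (g): (g) operates — the registered capacity is 860 units, less than the 990 units limit. (h) would limit (g) — a current Provisional Clearance is held — but (i) sets (h) aside: (i) operates — a current Class 5 Clearance is held. (j) applies (some sales are to a restaurant for resale), but is itself disapplied by (k): (k) operates against (j): the reportable unit count is 13, less than the 18 limit. So (a) is unavailable.
Exception (b) fails — items are sold unlabelled.
Exception (c) requires that the coverage ratio is below 91%; but the coverage ratio is 96%, not below 91%, so (c) is unavailable.
Exception (d) is satisfied on its face — an ingredient notice is displayed; a current General Clearance is held. Turning to paragraph (o): (o) is engaged — the bottled sauces contain meat. Exception (d) does not apply.
No exception is made out. Mira falls within the general rule.

Yes — Mira must hold a retail food licence.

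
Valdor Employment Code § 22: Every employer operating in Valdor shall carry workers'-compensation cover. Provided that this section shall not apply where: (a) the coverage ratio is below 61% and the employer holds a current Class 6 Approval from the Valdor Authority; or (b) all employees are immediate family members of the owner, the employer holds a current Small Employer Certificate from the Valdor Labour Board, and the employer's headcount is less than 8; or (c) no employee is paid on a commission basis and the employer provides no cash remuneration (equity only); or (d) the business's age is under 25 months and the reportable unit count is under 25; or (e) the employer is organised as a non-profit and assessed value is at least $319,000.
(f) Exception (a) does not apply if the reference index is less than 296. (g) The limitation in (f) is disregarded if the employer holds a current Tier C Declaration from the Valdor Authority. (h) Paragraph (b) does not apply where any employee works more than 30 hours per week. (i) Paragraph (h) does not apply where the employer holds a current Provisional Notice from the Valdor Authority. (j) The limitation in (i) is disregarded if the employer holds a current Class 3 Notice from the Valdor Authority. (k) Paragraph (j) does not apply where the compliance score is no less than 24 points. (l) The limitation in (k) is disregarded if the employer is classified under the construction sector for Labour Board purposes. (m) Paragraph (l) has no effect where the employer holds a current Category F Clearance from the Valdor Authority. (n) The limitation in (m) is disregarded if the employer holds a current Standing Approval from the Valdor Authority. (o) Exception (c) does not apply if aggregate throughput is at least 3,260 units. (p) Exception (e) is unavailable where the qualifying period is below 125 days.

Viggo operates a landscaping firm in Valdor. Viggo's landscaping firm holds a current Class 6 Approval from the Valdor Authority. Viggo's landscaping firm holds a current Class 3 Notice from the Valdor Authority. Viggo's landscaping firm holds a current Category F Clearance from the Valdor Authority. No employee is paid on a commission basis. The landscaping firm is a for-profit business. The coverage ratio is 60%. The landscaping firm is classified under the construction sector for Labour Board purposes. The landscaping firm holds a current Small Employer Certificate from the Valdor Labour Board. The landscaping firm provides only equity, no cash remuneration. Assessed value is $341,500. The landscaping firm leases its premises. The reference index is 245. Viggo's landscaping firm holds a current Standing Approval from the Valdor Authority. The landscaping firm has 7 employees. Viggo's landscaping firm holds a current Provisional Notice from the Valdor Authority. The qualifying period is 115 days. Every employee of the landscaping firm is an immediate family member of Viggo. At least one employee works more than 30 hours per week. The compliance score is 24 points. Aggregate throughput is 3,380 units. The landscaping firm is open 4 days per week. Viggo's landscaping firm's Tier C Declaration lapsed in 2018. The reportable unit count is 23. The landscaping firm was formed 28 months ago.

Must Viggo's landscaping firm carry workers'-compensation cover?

Exception (a)'s conditions are all satisfied: the coverage ratio is 60%, below the 61% limit; a current Class 6 Approval is held. Turning to paragraphs (f)–(g): (f) operates against (a): the reference index is 245, less than the 296 limit. (g) is inapplicable (there is no Tier C Declaration in force), so (f) stands. So (a) is unavailable.
All of (b)'s requirements are met (every employee is an immediate family member; a current Small Employer Certificate is held; the employer's headcount is 7, less than the 8 limit). But: (h) operates — at least one employee exceeds 30 hours/week. (i) is engaged (a current Provisional Notice is held), but is displaced by (j): (j) applies — a current Class 3 Notice is held. (k) is engaged (the compliance score is 24 points, meeting the 24 points threshold), but is set aside by (l): (l) operates against (k): the landscaping firm is classified under the construction sector. (m) is engaged (a current Category F Clearance is held), but is displaced by (n): (n) operates against (m): a current Standing Approval is held. So (b) is unavailable.
Exception (c): no employee is paid on commission; remuneration is equity-only — every condition holds. Turning to paragraph (o): (o) operates against (c): aggregate throughput is 3,380 units, meeting the 3,260 units threshold. Exception (c) does not apply.
Exception (d) fails — the business's age is 28 months, not under 25 months.
Exception (e) does not apply: the employer is for-profit.
No exception applies. The general rule governs.

Yes — Viggo's landscaping firm must carry workers'-compensation cover.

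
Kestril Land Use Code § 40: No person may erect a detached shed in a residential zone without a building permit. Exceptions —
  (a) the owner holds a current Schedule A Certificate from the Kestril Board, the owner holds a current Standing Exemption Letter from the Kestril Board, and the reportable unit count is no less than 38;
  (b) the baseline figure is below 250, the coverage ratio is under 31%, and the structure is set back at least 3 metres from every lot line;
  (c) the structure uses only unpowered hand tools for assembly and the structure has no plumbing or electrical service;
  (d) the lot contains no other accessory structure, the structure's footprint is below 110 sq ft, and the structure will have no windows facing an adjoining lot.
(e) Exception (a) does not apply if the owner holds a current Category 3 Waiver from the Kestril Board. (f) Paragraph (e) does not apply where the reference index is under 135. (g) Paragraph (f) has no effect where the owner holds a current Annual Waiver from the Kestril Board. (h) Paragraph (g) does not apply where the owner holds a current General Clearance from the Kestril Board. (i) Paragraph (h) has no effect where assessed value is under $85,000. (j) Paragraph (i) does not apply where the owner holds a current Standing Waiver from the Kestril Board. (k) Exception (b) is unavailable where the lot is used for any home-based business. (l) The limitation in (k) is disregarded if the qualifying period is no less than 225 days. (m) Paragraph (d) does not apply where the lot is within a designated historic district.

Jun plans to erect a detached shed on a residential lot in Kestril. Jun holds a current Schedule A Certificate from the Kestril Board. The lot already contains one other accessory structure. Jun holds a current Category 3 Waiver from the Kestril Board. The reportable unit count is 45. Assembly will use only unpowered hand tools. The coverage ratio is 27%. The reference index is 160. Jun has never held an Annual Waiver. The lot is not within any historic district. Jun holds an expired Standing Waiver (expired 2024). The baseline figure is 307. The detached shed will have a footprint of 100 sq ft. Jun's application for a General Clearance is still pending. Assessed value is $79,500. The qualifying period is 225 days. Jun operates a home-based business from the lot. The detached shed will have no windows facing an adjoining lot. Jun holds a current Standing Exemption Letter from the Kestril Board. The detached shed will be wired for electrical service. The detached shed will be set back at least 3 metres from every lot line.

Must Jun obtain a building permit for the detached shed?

Yes — Jun must obtain a building permit.

Exception (a) is satisfied on its face — a current Schedule A Certificate is held; a current Standing Exemption Letter is held; the reportable unit count is 45, meeting the 38 threshold. Turning to paragraphs (e)–(j): (e) operates against (a): a current Category 3 Waiver is held. (f) is inapplicable (the reference index is 160, not under 135), so (e) stands. (a) is therefore removed.
Exception (b) does not apply: the baseline figure is 307, not below 250.
Exception (c) does not apply: electrical service is planned.
Exception (d) requires that the lot contains no other accessory structure; but the lot already has another accessory structure, so (d) is unavailable.
No exception is made out. Jun falls within the general rule.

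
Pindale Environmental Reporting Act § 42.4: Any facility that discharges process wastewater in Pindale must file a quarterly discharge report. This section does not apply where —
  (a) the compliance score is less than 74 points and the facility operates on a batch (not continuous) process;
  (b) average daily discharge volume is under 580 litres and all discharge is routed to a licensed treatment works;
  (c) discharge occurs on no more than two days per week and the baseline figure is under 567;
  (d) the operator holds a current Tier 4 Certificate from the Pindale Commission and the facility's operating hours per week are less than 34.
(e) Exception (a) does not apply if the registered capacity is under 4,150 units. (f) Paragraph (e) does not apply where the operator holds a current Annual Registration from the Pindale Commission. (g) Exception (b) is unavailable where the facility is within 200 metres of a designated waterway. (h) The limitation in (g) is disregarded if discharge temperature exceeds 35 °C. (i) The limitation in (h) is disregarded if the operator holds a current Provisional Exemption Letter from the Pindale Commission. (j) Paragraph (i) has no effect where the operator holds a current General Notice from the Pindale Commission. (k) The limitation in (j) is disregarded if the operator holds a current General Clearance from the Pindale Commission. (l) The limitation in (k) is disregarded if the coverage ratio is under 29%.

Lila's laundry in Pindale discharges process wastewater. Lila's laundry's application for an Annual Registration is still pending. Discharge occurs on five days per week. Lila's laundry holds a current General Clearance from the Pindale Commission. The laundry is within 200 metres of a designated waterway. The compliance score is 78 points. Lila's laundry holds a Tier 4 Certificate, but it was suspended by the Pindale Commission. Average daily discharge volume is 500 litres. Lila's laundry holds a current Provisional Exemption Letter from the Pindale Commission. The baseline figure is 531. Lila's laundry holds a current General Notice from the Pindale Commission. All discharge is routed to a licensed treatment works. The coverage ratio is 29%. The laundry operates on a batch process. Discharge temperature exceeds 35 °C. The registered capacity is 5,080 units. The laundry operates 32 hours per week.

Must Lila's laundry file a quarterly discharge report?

Exception (a) fails — the compliance score is 78 points, not less than 74 points.
Exception (b)'s conditions are all satisfied: average daily discharge volume is 500 litres, under the 580 litres limit; discharge is routed to a licensed treatment works. However, paragraphs (g)–(l) must be considered: (g) operates — the laundry is within 200 m of a designated waterway. (h) would limit (g) — discharge temperature exceeds 35 °C — but (i) sets (h) aside: (i) operates — a current Provisional Exemption Letter is held. (j) would limit (i) — a current General Notice is held — but (k) sets (j) aside: (k) is engaged — a current General Clearance is held. (l), which would lift (k), is not engaged — the coverage ratio is 29%, not under 29%. So (b) is unavailable.
Exception (c) does not apply: discharge occurs on five days per week.
Exception (d) requires that the operator holds a current Tier 4 Certificate from the Pindale Commission; but no current Tier 4 Certificate is held, so (d) is unavailable.
Every exception is unavailable, so the rule governs.

Yes — Lila's laundry must file a quarterly discharge report.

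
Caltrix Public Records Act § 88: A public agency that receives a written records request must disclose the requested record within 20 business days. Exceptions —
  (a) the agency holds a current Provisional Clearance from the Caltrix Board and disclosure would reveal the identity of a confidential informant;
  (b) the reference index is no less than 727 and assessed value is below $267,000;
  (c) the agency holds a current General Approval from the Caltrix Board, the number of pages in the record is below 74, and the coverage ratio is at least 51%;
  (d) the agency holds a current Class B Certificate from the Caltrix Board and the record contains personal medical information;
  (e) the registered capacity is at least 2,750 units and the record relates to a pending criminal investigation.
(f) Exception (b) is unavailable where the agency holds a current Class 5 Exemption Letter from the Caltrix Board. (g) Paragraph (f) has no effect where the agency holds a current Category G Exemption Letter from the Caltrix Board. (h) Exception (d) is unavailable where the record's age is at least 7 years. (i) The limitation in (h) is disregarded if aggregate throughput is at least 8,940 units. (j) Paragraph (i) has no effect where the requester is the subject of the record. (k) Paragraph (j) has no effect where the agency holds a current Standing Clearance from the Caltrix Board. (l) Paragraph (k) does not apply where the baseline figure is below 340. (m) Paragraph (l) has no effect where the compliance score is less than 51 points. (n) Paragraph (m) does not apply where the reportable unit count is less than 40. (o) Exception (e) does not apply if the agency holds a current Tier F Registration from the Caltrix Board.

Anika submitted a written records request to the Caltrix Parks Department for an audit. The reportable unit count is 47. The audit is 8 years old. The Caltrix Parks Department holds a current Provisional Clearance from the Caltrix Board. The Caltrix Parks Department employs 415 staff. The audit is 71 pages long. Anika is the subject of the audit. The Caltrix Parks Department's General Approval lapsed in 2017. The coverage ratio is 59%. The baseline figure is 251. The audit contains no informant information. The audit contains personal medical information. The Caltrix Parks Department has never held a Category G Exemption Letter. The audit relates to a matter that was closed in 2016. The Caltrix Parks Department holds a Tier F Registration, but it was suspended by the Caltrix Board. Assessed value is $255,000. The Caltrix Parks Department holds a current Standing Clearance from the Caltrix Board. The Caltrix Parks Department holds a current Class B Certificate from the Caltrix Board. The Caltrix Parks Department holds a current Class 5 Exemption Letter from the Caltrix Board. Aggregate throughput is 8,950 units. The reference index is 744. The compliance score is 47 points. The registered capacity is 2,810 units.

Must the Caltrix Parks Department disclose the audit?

No — exception (d) applies; the Caltrix Parks Department is not required to disclose the audit.

Exception (a) does not apply: the audit contains no informant information.
Exception (b) is satisfied on its face — the reference index is 744, meeting the 727 threshold; assessed value is $255,000, below the $267,000 limit. But: (f) operates against (b): a current Class 5 Exemption Letter is held. (g) is inapplicable (there is no Category G Exemption Letter in force), so (f) stands. Exception (b) does not apply.
Exception (c) does not apply: the General Approval is not current.
All of (d)'s requirements are met (a current Class B Certificate is held; the audit contains personal medical information). Considering the limiting provisions: (h) applies (the record's age is 8 years, meeting the 7 years threshold), but yields to (i): (i) is engaged — aggregate throughput is 8,950 units, meeting the 8,940 units threshold. (j) is triggered (Anika is the subject of the audit), but is overridden by (k): (k) is engaged — a current Standing Clearance is held. (l) applies (the baseline figure is 251, below the 340 limit), but is displaced by (m): (m) operates against (l): the compliance score is 47 points, less than the 51 points limit. (n), which would lift (m), is inapplicable — the reportable unit count is 47, not less than 40. Exception (d) stands.
Exception (e) does not apply: the audit relates to a closed matter.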